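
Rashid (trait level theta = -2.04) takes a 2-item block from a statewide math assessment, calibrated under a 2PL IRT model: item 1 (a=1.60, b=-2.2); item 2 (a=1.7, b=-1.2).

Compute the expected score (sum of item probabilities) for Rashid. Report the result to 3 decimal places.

0.757

P(theta) = 1 / (1 + exp(−a(theta − b)))
P_1 = 1/(1+e^{-0.2560}) = 0.5637
P_2 = 1/(1+e^{1.4280}) = 0.1934
E[score] = 0.5637 + 0.1934 = 0.7571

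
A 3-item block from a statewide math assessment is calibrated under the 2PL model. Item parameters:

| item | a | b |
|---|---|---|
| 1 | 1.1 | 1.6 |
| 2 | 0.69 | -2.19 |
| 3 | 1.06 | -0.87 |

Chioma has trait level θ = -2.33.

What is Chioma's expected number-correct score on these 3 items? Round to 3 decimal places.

P(θ) = 1 / (1 + exp(−a(θ − b)))
P_1 = 1/(1+e^{4.3230}) = 0.0131
P_2 = 1/(1+e^{0.0966}) = 0.4759
P_3 = 1/(1+e^{1.5476}) = 0.1754
E[score] = 0.0131 + 0.4759 + 0.1754 = 0.6644

0.664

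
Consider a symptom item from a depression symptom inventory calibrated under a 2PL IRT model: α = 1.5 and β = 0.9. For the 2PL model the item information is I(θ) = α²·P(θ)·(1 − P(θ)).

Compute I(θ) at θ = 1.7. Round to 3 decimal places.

P = 1/(1+e^{-1.2000}) = 0.7685
P(1−P) = 0.7685 × 0.2315 = 0.1779
I = α² × P(1−P) = 1.5² × 0.1779 = 0.40026

0.400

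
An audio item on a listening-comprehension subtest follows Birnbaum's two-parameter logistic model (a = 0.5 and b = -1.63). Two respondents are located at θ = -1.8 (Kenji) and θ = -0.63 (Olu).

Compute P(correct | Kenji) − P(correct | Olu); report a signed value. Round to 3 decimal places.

-0.144

P(θ) = 1 / (1 + exp(−a(θ − b)))
P(Kenji) = 0.4788  [exponent -0.0850]
P(Olu) = 0.6225  [exponent 0.5000]
Difference = 0.4788 − 0.6225 = -0.1437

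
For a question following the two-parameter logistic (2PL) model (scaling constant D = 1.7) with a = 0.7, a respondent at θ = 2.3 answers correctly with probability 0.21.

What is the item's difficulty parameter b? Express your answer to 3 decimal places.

3.413

P(θ) = 1 / (1 + exp(−D·a(θ − b)))
logit(0.21) = ln(0.21/0.79) = -1.3249
b = θ − logit/(1.7·a) = 2.3 − (-1.3249)/1.1900 = 3.4134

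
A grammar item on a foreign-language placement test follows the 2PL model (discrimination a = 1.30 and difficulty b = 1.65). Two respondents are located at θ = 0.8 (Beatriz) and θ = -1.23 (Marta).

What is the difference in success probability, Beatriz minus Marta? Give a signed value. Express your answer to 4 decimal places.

P(θ) = 1 / (1 + exp(−a(θ − b)))
P(Beatriz) = 0.2488  [exponent -1.1050]
P(Marta) = 0.0231  [exponent -3.7440]
Difference = 0.2488 − 0.0231 = 0.2257

0.2257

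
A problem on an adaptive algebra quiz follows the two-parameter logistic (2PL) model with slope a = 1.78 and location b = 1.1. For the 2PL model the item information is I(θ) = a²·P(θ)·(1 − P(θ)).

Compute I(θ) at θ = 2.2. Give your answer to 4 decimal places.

P = 1/(1+e^{-1.9580}) = 0.8763
P(1−P) = 0.8763 × 0.1237 = 0.1084
I = a² × P(1−P) = 1.78² × 0.1084 = 0.34341

0.3434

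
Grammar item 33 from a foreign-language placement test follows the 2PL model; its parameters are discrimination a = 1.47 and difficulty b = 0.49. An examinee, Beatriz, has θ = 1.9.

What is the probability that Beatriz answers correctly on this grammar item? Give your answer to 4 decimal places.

0.8882

P(θ) = 1 / (1 + exp(−a(θ − b)))
Exponent: 1.47 × (1.9 − 0.49) = 2.0727
1/(1 + e^{-2.0727}) = 0.8882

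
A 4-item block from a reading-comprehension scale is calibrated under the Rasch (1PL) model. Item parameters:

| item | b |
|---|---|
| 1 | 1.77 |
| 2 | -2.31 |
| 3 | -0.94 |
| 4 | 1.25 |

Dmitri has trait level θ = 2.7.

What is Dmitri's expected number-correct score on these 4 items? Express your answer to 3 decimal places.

3.495

P(θ) = 1 / (1 + exp(−(θ − b)))
P_1 = 1/(1+e^{-0.9300}) = 0.7171
P_2 = 1/(1+e^{-5.0100}) = 0.9934
P_3 = 1/(1+e^{-3.6400}) = 0.9744
P_4 = 1/(1+e^{-1.4500}) = 0.8100
E[score] = 0.7171 + 0.9934 + 0.9744 + 0.8100 = 3.4949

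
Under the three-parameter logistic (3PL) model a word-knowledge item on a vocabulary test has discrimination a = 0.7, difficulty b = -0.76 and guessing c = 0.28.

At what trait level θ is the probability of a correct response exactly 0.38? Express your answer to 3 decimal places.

-3.366

P(θ) = c + (1 − c) · 1 / (1 + exp(−a(θ − b)))
Remove guessing floor: (0.38 − 0.28)/(1 − 0.28) = 0.1389
logit = ln(0.1389/0.8611) = -1.8245
θ = b + logit/(a) = -0.76 + (-1.8245)/0.7000 = -3.3665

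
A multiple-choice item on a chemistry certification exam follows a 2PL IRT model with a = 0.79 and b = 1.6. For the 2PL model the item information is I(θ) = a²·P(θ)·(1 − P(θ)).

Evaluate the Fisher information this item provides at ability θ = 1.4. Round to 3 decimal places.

P = 1/(1+e^{0.1580}) = 0.4606
P(1−P) = 0.4606 × 0.5394 = 0.2484
I = a² × P(1−P) = 0.79² × 0.2484 = 0.15506

0.155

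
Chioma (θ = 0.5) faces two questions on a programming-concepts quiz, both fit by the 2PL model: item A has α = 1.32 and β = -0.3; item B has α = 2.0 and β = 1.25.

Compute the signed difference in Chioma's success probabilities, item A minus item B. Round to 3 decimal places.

P(θ) = 1 / (1 + exp(−α(θ − β)))
P_A = 0.7419
P_B = 0.1824
P_A − P_B = 0.5595

0.559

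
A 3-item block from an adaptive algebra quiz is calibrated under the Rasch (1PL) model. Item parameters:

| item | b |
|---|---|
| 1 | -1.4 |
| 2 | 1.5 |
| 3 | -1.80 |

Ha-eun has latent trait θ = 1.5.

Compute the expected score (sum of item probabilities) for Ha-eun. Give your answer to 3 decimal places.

P(θ) = 1 / (1 + exp(−(θ − b)))
P_1 = 1/(1+e^{-2.9000}) = 0.9478
P_2 = 1/(1+e^{0.0000}) = 0.5000
P_3 = 1/(1+e^{-3.3000}) = 0.9644
E[score] = 0.9478 + 0.5000 + 0.9644 = 2.4123

2.412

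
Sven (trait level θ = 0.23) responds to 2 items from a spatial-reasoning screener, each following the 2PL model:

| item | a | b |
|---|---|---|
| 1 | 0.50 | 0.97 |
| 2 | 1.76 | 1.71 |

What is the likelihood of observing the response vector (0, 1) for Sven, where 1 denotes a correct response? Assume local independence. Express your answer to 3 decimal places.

0.041

P(θ) = 1 / (1 + exp(−a(θ − b)))
P_1 = 1/(1+e^{0.3700}) = 0.4085
P_2 = 1/(1+e^{2.6048}) = 0.0688
L = (1−P_1) × P_2 = 0.5915 × 0.0688 = 0.04071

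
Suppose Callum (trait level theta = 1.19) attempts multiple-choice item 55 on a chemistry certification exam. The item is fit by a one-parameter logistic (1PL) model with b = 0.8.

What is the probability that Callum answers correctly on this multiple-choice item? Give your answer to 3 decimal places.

P(theta) = 1 / (1 + exp(−(theta − b)))
Exponent: (1.19 − 0.8) = 0.3900
1/(1 + e^{-0.3900}) = 0.5963
P = 0.5963

0.596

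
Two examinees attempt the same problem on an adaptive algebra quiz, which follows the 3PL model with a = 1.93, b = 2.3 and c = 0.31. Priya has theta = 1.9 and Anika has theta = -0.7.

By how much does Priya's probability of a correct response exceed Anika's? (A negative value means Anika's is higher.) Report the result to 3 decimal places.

0.216

P(theta) = c + (1 − c) · 1 / (1 + exp(−a(theta − b)))
P(Priya) = 0.5281  [exponent -0.7720]
P(Anika) = 0.3121  [exponent -5.7900]
Difference = 0.5281 − 0.3121 = 0.2160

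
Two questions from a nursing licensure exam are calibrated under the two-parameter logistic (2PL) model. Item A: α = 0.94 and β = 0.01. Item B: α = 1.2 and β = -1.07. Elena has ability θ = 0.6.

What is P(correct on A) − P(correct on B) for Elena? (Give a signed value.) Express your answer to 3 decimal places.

-0.246

P(θ) = 1 / (1 + exp(−α(θ − β)))
P_A = 0.6352
P_B = 0.8812
P_A − P_B = -0.2460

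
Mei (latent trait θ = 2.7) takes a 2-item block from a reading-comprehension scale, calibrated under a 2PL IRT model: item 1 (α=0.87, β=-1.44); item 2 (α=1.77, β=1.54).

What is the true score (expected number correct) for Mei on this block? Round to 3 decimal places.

1.860

P(θ) = 1 / (1 + exp(−α(θ − β)))
P_1 = 1/(1+e^{-3.6018}) = 0.9734
P_2 = 1/(1+e^{-2.0532}) = 0.8863
E[score] = 0.9734 + 0.8863 = 1.8597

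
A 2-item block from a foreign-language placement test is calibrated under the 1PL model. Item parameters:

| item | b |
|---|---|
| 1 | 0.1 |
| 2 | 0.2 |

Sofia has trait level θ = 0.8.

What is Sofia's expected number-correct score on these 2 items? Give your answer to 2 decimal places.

P(θ) = 1 / (1 + exp(−(θ − b)))
P_1 = 1/(1+e^{-0.7000}) = 0.6682
P_2 = 1/(1+e^{-0.6000}) = 0.6457
E[score] = 0.6682 + 0.6457 = 1.3138

1.31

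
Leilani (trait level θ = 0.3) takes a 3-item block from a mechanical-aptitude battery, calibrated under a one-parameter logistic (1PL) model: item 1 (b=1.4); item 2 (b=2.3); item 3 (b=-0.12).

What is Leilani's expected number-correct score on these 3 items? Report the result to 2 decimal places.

0.97

P(θ) = 1 / (1 + exp(−(θ − b)))
P_1 = 1/(1+e^{1.1000}) = 0.2497
P_2 = 1/(1+e^{2.0000}) = 0.1192
P_3 = 1/(1+e^{-0.4200}) = 0.6035
E[score] = 0.2497 + 0.1192 + 0.6035 = 0.9724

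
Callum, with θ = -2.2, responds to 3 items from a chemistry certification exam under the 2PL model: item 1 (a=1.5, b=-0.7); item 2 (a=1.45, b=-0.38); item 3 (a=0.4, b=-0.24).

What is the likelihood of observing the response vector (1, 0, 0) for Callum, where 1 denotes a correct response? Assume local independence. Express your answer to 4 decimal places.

P(θ) = 1 / (1 + exp(−a(θ − b)))
P_1 = 1/(1+e^{2.2500}) = 0.0953
P_2 = 1/(1+e^{2.6390}) = 0.0667
P_3 = 1/(1+e^{0.7840}) = 0.3135
L = P_1 × (1−P_2) × (1−P_3) = 0.0953 × 0.9333 × 0.6865 = 0.06110

0.0611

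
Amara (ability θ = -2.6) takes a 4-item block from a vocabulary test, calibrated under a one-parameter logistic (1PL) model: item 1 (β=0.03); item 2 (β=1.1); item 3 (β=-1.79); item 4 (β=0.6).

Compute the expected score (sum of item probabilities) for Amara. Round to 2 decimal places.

0.44

P(θ) = 1 / (1 + exp(−(θ − β)))
P_1 = 1/(1+e^{2.6300}) = 0.0672
P_2 = 1/(1+e^{3.7000}) = 0.0241
P_3 = 1/(1+e^{0.8100}) = 0.3079
P_4 = 1/(1+e^{3.2000}) = 0.0392
E[score] = 0.0672 + 0.0241 + 0.3079 + 0.0392 = 0.4384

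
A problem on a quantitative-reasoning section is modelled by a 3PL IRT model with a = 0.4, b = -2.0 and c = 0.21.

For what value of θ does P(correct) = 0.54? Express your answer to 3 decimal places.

-2.830

P(θ) = c + (1 − c) · 1 / (1 + exp(−a(θ − b)))
Remove guessing floor: (0.54 − 0.21)/(1 − 0.21) = 0.4177
logit = ln(0.4177/0.5823) = -0.3321
θ = b + logit/(a) = -2.0 + (-0.3321)/0.4000 = -2.8303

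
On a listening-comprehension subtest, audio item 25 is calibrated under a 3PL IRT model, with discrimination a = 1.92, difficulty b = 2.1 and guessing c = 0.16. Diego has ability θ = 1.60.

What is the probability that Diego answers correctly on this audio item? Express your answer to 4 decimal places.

0.3926

P(θ) = c + (1 − c) · 1 / (1 + exp(−a(θ − b)))
Exponent: 1.92 × (1.60 − 2.1) = -0.9600
1/(1 + e^{0.9600}) = 0.2769
P = 0.16 + 0.84 × 0.2769 = 0.3926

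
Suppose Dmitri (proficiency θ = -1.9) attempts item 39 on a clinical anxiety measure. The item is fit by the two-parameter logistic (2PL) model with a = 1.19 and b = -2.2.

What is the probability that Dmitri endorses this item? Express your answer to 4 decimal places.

P(θ) = 1 / (1 + exp(−a(θ − b)))
Exponent: 1.19 × (-1.9 − (-2.2)) = 0.3570
1/(1 + e^{-0.3570}) = 0.5883

0.5883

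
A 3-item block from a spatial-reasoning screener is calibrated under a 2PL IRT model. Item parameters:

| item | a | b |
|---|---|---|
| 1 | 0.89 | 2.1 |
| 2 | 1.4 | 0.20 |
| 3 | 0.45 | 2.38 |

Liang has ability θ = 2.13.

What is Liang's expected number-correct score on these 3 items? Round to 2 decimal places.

1.92

P(θ) = 1 / (1 + exp(−a(θ − b)))
P_1 = 1/(1+e^{-0.0267}) = 0.5067
P_2 = 1/(1+e^{-2.7020}) = 0.9371
P_3 = 1/(1+e^{0.1125}) = 0.4719
E[score] = 0.5067 + 0.9371 + 0.4719 = 1.9157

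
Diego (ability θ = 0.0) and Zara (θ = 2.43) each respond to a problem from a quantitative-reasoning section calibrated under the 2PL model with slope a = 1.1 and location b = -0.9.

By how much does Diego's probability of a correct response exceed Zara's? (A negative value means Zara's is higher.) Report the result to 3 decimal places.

-0.246

P(θ) = 1 / (1 + exp(−a(θ − b)))
P(Diego) = 0.7291  [exponent 0.9900]
P(Zara) = 0.9750  [exponent 3.6630]
Difference = 0.7291 − 0.9750 = -0.2459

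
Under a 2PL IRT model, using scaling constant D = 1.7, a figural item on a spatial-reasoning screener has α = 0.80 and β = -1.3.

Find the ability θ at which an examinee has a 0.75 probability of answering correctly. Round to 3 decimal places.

P(θ) = 1 / (1 + exp(−D·α(θ − β)))
logit = ln(0.7500/0.2500) = 1.0986
θ = β + logit/(1.7·α) = -1.3 + 1.0986/1.3600 = -0.4922

-0.492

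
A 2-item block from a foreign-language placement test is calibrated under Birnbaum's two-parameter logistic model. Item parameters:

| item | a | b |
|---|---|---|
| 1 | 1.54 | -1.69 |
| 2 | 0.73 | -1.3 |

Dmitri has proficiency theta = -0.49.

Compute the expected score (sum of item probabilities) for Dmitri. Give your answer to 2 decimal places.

P(theta) = 1 / (1 + exp(−a(theta − b)))
P_1 = 1/(1+e^{-1.8480}) = 0.8639
P_2 = 1/(1+e^{-0.5913}) = 0.6437
E[score] = 0.8639 + 0.6437 = 1.5076

1.51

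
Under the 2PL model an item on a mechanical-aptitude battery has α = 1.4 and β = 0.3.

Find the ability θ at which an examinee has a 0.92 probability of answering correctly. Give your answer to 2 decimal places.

2.04

P(θ) = 1 / (1 + exp(−α(θ − β)))
logit = ln(0.9200/0.0800) = 2.4423
θ = β + logit/(α) = 0.3 + 2.4423/1.4000 = 2.0445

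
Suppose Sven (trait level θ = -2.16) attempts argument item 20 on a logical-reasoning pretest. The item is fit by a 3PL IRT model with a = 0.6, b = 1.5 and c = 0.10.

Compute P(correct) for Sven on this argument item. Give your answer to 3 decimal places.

0.190

P(θ) = c + (1 − c) · 1 / (1 + exp(−a(θ − b)))
Exponent: 0.6 × (-2.16 − 1.5) = -2.1960
1/(1 + e^{2.1960}) = 0.1001
P = 0.10 + 0.90 × 0.1001 = 0.1901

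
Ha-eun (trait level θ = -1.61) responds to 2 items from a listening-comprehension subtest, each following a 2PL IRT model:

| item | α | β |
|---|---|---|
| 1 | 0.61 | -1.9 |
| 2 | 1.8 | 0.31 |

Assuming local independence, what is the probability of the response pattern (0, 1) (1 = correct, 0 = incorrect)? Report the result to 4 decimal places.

P(θ) = 1 / (1 + exp(−α(θ − β)))
P_1 = 1/(1+e^{-0.1769}) = 0.5441
P_2 = 1/(1+e^{3.4560}) = 0.0306
L = (1−P_1) × P_2 = 0.4559 × 0.0306 = 0.01395

0.0139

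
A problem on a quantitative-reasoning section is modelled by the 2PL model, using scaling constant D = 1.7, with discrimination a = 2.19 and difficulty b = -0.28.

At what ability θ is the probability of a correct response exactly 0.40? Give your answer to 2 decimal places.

-0.39

P(θ) = 1 / (1 + exp(−D·a(θ − b)))
logit = ln(0.4000/0.6000) = -0.4055
θ = b + logit/(1.7·a) = -0.28 + (-0.4055)/3.7230 = -0.3889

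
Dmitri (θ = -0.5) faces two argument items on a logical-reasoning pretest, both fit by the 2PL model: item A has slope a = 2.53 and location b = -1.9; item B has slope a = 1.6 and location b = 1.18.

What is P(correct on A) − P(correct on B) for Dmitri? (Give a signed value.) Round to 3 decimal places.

P(θ) = 1 / (1 + exp(−a(θ − b)))
P_A = 0.9719
P_B = 0.0637
P_A − P_B = 0.9082

0.908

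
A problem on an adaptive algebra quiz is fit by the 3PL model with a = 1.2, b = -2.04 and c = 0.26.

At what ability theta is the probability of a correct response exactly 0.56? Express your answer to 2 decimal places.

P(theta) = c + (1 − c) · 1 / (1 + exp(−a(theta − b)))
Remove guessing floor: (0.56 − 0.26)/(1 − 0.26) = 0.4054
logit = ln(0.4054/0.5946) = -0.3830
theta = b + logit/(a) = -2.04 + (-0.3830)/1.2000 = -2.3592

-2.36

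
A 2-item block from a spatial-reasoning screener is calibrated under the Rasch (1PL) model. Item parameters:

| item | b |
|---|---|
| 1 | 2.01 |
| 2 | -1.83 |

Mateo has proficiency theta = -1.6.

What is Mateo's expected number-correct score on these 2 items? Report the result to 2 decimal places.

P(theta) = 1 / (1 + exp(−(theta − b)))
P_1 = 1/(1+e^{3.6100}) = 0.0263
P_2 = 1/(1+e^{-0.2300}) = 0.5572
E[score] = 0.0263 + 0.5572 = 0.5836

0.58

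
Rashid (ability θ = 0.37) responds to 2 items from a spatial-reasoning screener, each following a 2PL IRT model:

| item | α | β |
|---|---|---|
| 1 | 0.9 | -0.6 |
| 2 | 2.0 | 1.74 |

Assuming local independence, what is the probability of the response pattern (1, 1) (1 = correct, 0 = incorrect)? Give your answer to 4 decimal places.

P(θ) = 1 / (1 + exp(−α(θ − β)))
P_1 = 1/(1+e^{-0.8730}) = 0.7054
P_2 = 1/(1+e^{2.7400}) = 0.0607
L = P_1 × P_2 = 0.7054 × 0.0607 = 0.04278

0.0428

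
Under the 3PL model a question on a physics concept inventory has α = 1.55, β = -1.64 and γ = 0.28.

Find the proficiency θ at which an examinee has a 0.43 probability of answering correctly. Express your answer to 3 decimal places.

P(θ) = γ + (1 − γ) · 1 / (1 + exp(−α(θ − β)))
Remove guessing floor: (0.43 − 0.28)/(1 − 0.28) = 0.2083
logit = ln(0.2083/0.7917) = -1.3350
θ = β + logit/(α) = -1.64 + (-1.3350)/1.5500 = -2.5013

-2.501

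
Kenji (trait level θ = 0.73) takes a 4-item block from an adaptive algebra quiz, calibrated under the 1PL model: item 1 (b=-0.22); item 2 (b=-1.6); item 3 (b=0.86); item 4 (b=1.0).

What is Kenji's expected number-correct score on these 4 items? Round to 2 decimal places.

2.53

P(θ) = 1 / (1 + exp(−(θ − b)))
P_1 = 1/(1+e^{-0.9500}) = 0.7211
P_2 = 1/(1+e^{-2.3300}) = 0.9113
P_3 = 1/(1+e^{0.1300}) = 0.4675
P_4 = 1/(1+e^{0.2700}) = 0.4329
E[score] = 0.7211 + 0.9113 + 0.4675 + 0.4329 = 2.5329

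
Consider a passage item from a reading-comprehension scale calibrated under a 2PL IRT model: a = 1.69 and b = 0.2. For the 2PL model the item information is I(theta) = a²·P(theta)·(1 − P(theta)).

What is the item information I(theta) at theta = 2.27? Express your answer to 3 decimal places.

0.081

P = 1/(1+e^{-3.4983}) = 0.9706
P(1−P) = 0.9706 × 0.0294 = 0.0285
I = a² × P(1−P) = 1.69² × 0.0285 = 0.08139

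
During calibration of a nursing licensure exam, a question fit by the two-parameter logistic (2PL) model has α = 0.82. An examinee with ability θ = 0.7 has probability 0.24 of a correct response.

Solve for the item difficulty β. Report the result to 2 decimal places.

P(θ) = 1 / (1 + exp(−α(θ − β)))
logit(0.24) = ln(0.24/0.76) = -1.1527
β = θ − logit/(α) = 0.7 − (-1.1527)/0.8200 = 2.1057

2.11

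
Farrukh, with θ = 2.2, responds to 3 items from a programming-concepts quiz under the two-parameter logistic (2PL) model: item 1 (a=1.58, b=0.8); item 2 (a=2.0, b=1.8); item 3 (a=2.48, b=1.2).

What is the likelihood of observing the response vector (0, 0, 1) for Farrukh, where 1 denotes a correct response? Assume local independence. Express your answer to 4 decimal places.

P(θ) = 1 / (1 + exp(−a(θ − b)))
P_1 = 1/(1+e^{-2.2120}) = 0.9013
P_2 = 1/(1+e^{-0.8000}) = 0.6900
P_3 = 1/(1+e^{-2.4800}) = 0.9227
L = (1−P_1) × (1−P_2) × P_3 = 0.0987 × 0.3100 × 0.9227 = 0.02823

0.0282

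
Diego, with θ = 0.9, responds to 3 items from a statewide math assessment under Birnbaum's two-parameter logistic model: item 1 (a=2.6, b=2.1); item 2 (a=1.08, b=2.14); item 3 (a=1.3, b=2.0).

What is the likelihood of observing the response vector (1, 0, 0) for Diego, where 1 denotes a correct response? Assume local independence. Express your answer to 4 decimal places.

P(θ) = 1 / (1 + exp(−a(θ − b)))
P_1 = 1/(1+e^{3.1200}) = 0.0423
P_2 = 1/(1+e^{1.3392}) = 0.2076
P_3 = 1/(1+e^{1.4300}) = 0.1931
L = P_1 × (1−P_2) × (1−P_3) = 0.0423 × 0.7924 × 0.8069 = 0.02704

0.0270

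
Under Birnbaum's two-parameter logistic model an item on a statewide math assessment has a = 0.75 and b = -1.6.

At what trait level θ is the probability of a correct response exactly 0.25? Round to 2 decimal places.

-3.06

P(θ) = 1 / (1 + exp(−a(θ − b)))
logit = ln(0.2500/0.7500) = -1.0986
θ = b + logit/(a) = -1.6 + (-1.0986)/0.7500 = -3.0648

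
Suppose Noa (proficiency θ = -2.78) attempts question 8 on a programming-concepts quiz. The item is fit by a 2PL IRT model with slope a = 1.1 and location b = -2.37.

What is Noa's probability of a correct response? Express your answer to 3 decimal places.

P(θ) = 1 / (1 + exp(−a(θ − b)))
Exponent: 1.1 × (-2.78 − (-2.37)) = -0.4510
1/(1 + e^{0.4510}) = 0.3891

0.389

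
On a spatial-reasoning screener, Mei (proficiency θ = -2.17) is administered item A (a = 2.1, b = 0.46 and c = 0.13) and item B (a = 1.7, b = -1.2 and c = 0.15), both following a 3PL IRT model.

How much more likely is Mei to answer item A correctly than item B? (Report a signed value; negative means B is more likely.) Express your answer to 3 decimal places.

-0.154

P(θ) = c + (1 − c) · 1 / (1 + exp(−a(θ − b)))
P_A = 0.1335
P_B = 0.2871
P_A − P_B = -0.1536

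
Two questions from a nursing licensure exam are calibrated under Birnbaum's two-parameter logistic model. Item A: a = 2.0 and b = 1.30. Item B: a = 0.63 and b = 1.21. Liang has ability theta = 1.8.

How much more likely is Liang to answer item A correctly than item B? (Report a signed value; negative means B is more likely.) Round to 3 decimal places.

0.139

P(theta) = 1 / (1 + exp(−a(theta − b)))
P_A = 0.7311
P_B = 0.5919
P_A − P_B = 0.1392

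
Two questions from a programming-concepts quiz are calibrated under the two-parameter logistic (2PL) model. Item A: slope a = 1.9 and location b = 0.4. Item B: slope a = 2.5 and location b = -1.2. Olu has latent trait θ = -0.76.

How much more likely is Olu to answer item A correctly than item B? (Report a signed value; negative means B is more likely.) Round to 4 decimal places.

P(θ) = 1 / (1 + exp(−a(θ − b)))
P_A = 0.0994
P_B = 0.7503
P_A − P_B = -0.6509

-0.6509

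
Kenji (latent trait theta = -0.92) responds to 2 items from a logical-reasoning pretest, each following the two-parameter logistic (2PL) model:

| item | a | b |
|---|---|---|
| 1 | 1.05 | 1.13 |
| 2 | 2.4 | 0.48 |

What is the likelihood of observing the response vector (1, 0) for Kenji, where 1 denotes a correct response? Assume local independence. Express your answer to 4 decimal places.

0.1006

P(theta) = 1 / (1 + exp(−a(theta − b)))
P_1 = 1/(1+e^{2.1525}) = 0.1041
P_2 = 1/(1+e^{3.3600}) = 0.0336
L = P_1 × (1−P_2) = 0.1041 × 0.9664 = 0.10060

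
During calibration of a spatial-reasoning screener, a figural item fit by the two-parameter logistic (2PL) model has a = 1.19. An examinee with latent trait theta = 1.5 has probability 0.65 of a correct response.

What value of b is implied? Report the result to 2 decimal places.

P(theta) = 1 / (1 + exp(−a(theta − b)))
logit(0.65) = ln(0.65/0.35) = 0.6190
b = theta − logit/(a) = 1.5 − 0.6190/1.1900 = 0.9798

0.98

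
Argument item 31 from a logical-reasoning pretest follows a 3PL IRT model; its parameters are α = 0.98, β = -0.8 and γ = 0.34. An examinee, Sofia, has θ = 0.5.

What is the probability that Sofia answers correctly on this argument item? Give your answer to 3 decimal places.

P(θ) = γ + (1 − γ) · 1 / (1 + exp(−α(θ − β)))
Exponent: 0.98 × (0.5 − (-0.8)) = 1.2740
1/(1 + e^{-1.2740}) = 0.7814
P = 0.34 + 0.66 × 0.7814 = 0.8557

0.856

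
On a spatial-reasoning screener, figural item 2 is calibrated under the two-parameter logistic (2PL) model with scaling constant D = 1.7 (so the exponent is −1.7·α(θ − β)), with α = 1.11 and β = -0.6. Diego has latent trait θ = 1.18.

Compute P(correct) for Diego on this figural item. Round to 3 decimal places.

0.966

P(θ) = 1 / (1 + exp(−D·α(θ − β)))
Exponent: 1.7 × 1.11 × (1.18 − (-0.6)) = 3.3589
1/(1 + e^{-3.3589}) = 0.9664
P = 0.9664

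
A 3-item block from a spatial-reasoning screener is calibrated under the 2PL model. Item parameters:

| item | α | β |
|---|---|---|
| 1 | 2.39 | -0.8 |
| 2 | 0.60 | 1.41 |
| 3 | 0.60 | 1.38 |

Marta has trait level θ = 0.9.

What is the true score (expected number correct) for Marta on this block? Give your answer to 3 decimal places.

P(θ) = 1 / (1 + exp(−α(θ − β)))
P_1 = 1/(1+e^{-4.0630}) = 0.9831
P_2 = 1/(1+e^{0.3060}) = 0.4241
P_3 = 1/(1+e^{0.2880}) = 0.4285
E[score] = 0.9831 + 0.4241 + 0.4285 = 1.8357

1.836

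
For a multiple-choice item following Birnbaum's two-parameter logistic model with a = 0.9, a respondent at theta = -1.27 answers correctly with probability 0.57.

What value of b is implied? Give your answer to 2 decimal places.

P(theta) = 1 / (1 + exp(−a(theta − b)))
logit(0.57) = ln(0.57/0.43) = 0.2819
b = theta − logit/(a) = -1.27 − 0.2819/0.9000 = -1.5832

-1.58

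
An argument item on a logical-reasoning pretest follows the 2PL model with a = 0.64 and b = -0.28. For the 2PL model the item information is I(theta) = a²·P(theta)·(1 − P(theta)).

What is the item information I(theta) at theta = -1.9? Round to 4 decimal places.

P = 1/(1+e^{1.0368}) = 0.2618
P(1−P) = 0.2618 × 0.7382 = 0.1932
I = a² × P(1−P) = 0.64² × 0.1932 = 0.07915

0.0792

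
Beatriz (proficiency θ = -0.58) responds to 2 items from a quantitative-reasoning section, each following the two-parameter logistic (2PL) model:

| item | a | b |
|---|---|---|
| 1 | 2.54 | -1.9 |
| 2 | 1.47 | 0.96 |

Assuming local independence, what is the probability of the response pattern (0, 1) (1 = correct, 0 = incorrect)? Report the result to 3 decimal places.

P(θ) = 1 / (1 + exp(−a(θ − b)))
P_1 = 1/(1+e^{-3.3528}) = 0.9662
P_2 = 1/(1+e^{2.2638}) = 0.0942
L = (1−P_1) × P_2 = 0.0338 × 0.0942 = 0.00318

0.003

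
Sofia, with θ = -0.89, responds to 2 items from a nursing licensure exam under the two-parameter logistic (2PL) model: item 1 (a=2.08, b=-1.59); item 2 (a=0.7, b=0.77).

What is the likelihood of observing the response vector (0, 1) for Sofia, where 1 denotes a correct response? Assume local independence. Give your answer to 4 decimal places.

0.0451

P(θ) = 1 / (1 + exp(−a(θ − b)))
P_1 = 1/(1+e^{-1.4560}) = 0.8109
P_2 = 1/(1+e^{1.1620}) = 0.2383
L = (1−P_1) × P_2 = 0.1891 × 0.2383 = 0.04506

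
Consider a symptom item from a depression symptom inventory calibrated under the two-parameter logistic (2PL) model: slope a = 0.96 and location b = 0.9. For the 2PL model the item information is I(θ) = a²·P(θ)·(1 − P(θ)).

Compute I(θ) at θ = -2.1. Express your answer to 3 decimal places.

P = 1/(1+e^{2.8800}) = 0.0532
P(1−P) = 0.0532 × 0.9468 = 0.0503
I = a² × P(1−P) = 0.96² × 0.0503 = 0.04638

0.046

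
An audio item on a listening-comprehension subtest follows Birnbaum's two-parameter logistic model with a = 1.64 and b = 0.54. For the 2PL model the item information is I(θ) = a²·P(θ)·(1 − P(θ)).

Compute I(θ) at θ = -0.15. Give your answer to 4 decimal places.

0.4959

P = 1/(1+e^{1.1316}) = 0.2439
P(1−P) = 0.2439 × 0.7561 = 0.1844
I = a² × P(1−P) = 1.64² × 0.1844 = 0.49595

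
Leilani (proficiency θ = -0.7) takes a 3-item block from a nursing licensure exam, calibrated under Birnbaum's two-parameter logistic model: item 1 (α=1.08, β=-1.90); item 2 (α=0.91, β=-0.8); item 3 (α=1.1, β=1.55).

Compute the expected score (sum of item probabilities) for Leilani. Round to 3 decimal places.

1.386

P(θ) = 1 / (1 + exp(−α(θ − β)))
P_1 = 1/(1+e^{-1.2960}) = 0.7852
P_2 = 1/(1+e^{-0.0910}) = 0.5227
P_3 = 1/(1+e^{2.4750}) = 0.0776
E[score] = 0.7852 + 0.5227 + 0.0776 = 1.3855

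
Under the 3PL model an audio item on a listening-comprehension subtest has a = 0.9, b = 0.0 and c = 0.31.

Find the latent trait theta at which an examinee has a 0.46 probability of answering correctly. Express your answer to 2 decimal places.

P(theta) = c + (1 − c) · 1 / (1 + exp(−a(theta − b)))
Remove guessing floor: (0.46 − 0.31)/(1 − 0.31) = 0.2174
logit = ln(0.2174/0.7826) = -1.2809
theta = b + logit/(a) = 0.0 + (-1.2809)/0.9000 = -1.4233

-1.42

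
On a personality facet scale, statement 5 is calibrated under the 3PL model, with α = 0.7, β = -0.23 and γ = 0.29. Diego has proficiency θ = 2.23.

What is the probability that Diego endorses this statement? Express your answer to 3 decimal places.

P(θ) = γ + (1 − γ) · 1 / (1 + exp(−α(θ − β)))
Exponent: 0.7 × (2.23 − (-0.23)) = 1.7220
1/(1 + e^{-1.7220}) = 0.8484
P = 0.29 + 0.71 × 0.8484 = 0.8924

0.892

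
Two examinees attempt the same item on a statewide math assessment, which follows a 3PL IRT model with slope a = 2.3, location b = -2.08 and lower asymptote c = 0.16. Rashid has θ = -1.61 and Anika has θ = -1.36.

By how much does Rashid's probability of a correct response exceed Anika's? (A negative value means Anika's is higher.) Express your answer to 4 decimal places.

P(θ) = c + (1 − c) · 1 / (1 + exp(−a(θ − b)))
P(Rashid) = 0.7872  [exponent 1.0810]
P(Anika) = 0.8653  [exponent 1.6560]
Difference = 0.7872 − 0.8653 = -0.0781

-0.0781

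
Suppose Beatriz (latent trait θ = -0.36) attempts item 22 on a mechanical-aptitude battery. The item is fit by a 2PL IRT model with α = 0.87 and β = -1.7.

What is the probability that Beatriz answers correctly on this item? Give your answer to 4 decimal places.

0.7624

P(θ) = 1 / (1 + exp(−α(θ − β)))
Exponent: 0.87 × (-0.36 − (-1.7)) = 1.1658
1/(1 + e^{-1.1658}) = 0.7624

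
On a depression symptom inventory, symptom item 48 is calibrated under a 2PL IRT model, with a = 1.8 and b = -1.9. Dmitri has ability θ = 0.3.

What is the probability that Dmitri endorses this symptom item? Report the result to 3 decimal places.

P(θ) = 1 / (1 + exp(−a(θ − b)))
Exponent: 1.8 × (0.3 − (-1.9)) = 3.9600
1/(1 + e^{-3.9600}) = 0.9813

0.981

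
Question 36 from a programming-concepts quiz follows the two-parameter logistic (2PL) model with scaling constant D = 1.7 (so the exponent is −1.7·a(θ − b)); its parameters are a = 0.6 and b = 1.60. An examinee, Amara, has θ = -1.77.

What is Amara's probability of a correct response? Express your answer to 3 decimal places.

P(θ) = 1 / (1 + exp(−D·a(θ − b)))
Exponent: 1.7 × 0.6 × (-1.77 − 1.60) = -3.4374
1/(1 + e^{3.4374}) = 0.0311
P = 0.0311

0.031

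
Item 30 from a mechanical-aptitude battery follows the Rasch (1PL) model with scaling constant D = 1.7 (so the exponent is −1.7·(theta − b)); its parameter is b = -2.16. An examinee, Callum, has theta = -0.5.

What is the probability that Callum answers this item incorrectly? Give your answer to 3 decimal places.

P(theta) = 1 / (1 + exp(−D·(theta − b)))
Exponent: 1.7 × (-0.5 − (-2.16)) = 2.8220
1/(1 + e^{-2.8220}) = 0.9439
P = 0.9439
P(incorrect) = 1 − 0.9439 = 0.0561

0.056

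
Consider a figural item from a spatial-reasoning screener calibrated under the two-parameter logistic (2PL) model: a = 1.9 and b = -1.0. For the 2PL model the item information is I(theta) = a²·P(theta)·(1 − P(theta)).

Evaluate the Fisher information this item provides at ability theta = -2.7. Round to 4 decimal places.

0.1321

P = 1/(1+e^{3.2300}) = 0.0381
P(1−P) = 0.0381 × 0.9619 = 0.0366
I = a² × P(1−P) = 1.9² × 0.0366 = 0.13214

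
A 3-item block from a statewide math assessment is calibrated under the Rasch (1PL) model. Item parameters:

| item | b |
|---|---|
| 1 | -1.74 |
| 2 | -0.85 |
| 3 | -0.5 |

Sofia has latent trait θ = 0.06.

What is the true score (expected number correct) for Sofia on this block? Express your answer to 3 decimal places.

2.208

P(θ) = 1 / (1 + exp(−(θ − b)))
P_1 = 1/(1+e^{-1.8000}) = 0.8581
P_2 = 1/(1+e^{-0.9100}) = 0.7130
P_3 = 1/(1+e^{-0.5600}) = 0.6365
E[score] = 0.8581 + 0.7130 + 0.6365 = 2.2076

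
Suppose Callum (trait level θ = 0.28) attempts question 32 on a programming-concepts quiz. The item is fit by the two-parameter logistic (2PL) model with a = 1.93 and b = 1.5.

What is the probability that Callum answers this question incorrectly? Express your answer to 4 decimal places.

P(θ) = 1 / (1 + exp(−a(θ − b)))
Exponent: 1.93 × (0.28 − 1.5) = -2.3546
1/(1 + e^{2.3546}) = 0.0867
P(incorrect) = 1 − 0.0867 = 0.9133

0.9133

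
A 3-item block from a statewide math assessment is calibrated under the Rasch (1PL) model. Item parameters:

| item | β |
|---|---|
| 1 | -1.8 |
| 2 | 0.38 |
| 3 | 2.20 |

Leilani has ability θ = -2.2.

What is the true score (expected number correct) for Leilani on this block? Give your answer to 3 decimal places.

P(θ) = 1 / (1 + exp(−(θ − β)))
P_1 = 1/(1+e^{0.4000}) = 0.4013
P_2 = 1/(1+e^{2.5800}) = 0.0704
P_3 = 1/(1+e^{4.4000}) = 0.0121
E[score] = 0.4013 + 0.0704 + 0.0121 = 0.4839

0.484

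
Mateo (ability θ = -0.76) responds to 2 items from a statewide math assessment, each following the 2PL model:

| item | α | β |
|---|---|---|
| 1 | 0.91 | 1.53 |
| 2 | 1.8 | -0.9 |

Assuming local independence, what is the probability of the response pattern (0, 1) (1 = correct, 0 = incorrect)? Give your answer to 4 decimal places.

P(θ) = 1 / (1 + exp(−α(θ − β)))
P_1 = 1/(1+e^{2.0839}) = 0.1107
P_2 = 1/(1+e^{-0.2520}) = 0.5627
L = (1−P_1) × P_2 = 0.8893 × 0.5627 = 0.50040

0.5004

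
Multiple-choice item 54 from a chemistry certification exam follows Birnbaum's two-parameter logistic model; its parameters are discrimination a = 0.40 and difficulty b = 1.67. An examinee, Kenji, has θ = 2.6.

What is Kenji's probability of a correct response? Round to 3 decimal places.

P(θ) = 1 / (1 + exp(−a(θ − b)))
Exponent: 0.40 × (2.6 − 1.67) = 0.3720
1/(1 + e^{-0.3720}) = 0.5919

0.592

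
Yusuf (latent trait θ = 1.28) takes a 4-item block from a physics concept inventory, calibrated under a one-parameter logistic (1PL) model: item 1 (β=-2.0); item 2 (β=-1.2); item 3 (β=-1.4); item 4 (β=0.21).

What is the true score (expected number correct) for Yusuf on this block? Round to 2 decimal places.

3.57

P(θ) = 1 / (1 + exp(−(θ − β)))
P_1 = 1/(1+e^{-3.2800}) = 0.9637
P_2 = 1/(1+e^{-2.4800}) = 0.9227
P_3 = 1/(1+e^{-2.6800}) = 0.9358
P_4 = 1/(1+e^{-1.0700}) = 0.7446
E[score] = 0.9637 + 0.9227 + 0.9358 + 0.7446 = 3.5669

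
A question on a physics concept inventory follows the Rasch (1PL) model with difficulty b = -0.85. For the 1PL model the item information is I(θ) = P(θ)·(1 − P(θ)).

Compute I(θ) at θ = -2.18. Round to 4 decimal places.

0.1654

P = 1/(1+e^{1.3300}) = 0.2092
P(1−P) = 0.2092 × 0.7908 = 0.1654
I = P(1−P) = 0.16541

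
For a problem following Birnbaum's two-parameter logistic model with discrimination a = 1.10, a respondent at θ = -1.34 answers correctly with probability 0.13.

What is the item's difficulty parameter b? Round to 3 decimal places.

0.388

P(θ) = 1 / (1 + exp(−a(θ − b)))
logit(0.13) = ln(0.13/0.87) = -1.9010
b = θ − logit/(a) = -1.34 − (-1.9010)/1.1000 = 0.3881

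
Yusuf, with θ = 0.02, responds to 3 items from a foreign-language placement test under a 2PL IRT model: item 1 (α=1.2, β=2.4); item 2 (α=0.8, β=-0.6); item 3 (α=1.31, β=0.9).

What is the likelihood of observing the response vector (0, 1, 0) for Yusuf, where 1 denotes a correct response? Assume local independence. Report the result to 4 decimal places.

0.4467

P(θ) = 1 / (1 + exp(−α(θ − β)))
P_1 = 1/(1+e^{2.8560}) = 0.0544
P_2 = 1/(1+e^{-0.4960}) = 0.6215
P_3 = 1/(1+e^{1.1528}) = 0.2400
L = (1−P_1) × P_2 × (1−P_3) = 0.9456 × 0.6215 × 0.7600 = 0.44668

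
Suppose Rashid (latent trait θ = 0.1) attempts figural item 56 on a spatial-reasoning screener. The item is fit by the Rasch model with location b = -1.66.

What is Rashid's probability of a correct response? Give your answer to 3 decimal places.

P(θ) = 1 / (1 + exp(−(θ − b)))
Exponent: (0.1 − (-1.66)) = 1.7600
1/(1 + e^{-1.7600}) = 0.8532
P = 0.8532

0.853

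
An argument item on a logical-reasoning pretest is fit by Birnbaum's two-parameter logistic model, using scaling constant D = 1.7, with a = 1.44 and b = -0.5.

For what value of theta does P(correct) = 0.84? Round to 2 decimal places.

0.18

P(theta) = 1 / (1 + exp(−D·a(theta − b)))
logit = ln(0.8400/0.1600) = 1.6582
theta = b + logit/(1.7·a) = -0.5 + 1.6582/2.4480 = 0.1774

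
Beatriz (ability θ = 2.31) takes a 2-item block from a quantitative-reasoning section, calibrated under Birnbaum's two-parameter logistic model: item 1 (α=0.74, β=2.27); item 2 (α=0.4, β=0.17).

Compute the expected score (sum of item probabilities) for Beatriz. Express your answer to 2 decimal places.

P(θ) = 1 / (1 + exp(−α(θ − β)))
P_1 = 1/(1+e^{-0.0296}) = 0.5074
P_2 = 1/(1+e^{-0.8560}) = 0.7018
E[score] = 0.5074 + 0.7018 = 1.2092

1.21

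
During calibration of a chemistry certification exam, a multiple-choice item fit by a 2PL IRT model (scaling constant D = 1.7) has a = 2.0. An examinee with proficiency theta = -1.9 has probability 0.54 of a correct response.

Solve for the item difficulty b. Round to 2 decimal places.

P(theta) = 1 / (1 + exp(−D·a(theta − b)))
logit(0.54) = ln(0.54/0.46) = 0.1603
b = theta − logit/(1.7·a) = -1.9 − 0.1603/3.4000 = -1.9472

-1.95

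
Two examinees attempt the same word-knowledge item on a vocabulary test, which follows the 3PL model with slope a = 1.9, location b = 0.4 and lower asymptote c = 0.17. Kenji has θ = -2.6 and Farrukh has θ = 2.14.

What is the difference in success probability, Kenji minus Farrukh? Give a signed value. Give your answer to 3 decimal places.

-0.798

P(θ) = c + (1 − c) · 1 / (1 + exp(−a(θ − b)))
P(Kenji) = 0.1728  [exponent -5.7000]
P(Farrukh) = 0.9706  [exponent 3.3060]
Difference = 0.1728 − 0.9706 = -0.7979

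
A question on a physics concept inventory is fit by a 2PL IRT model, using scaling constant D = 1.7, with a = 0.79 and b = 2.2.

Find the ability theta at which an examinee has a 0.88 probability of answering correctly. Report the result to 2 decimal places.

P(theta) = 1 / (1 + exp(−D·a(theta − b)))
logit = ln(0.8800/0.1200) = 1.9924
theta = b + logit/(1.7·a) = 2.2 + 1.9924/1.3430 = 3.6836

3.68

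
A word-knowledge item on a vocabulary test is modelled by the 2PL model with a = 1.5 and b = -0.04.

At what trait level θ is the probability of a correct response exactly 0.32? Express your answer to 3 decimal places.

P(θ) = 1 / (1 + exp(−a(θ − b)))
logit = ln(0.3200/0.6800) = -0.7538
θ = b + logit/(a) = -0.04 + (-0.7538)/1.5000 = -0.5425

-0.543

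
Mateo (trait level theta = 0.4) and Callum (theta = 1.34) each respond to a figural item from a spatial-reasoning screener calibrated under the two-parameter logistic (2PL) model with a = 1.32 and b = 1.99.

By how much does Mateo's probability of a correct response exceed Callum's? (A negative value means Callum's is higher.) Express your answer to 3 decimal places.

-0.189

P(theta) = 1 / (1 + exp(−a(theta − b)))
P(Mateo) = 0.1092  [exponent -2.0988]
P(Callum) = 0.2978  [exponent -0.8580]
Difference = 0.1092 − 0.2978 = -0.1885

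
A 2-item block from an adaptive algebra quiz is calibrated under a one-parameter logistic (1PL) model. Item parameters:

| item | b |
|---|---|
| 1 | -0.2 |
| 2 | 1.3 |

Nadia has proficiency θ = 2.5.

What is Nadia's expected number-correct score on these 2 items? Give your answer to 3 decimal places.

P(θ) = 1 / (1 + exp(−(θ − b)))
P_1 = 1/(1+e^{-2.7000}) = 0.9370
P_2 = 1/(1+e^{-1.2000}) = 0.7685
E[score] = 0.9370 + 0.7685 = 1.7056

1.706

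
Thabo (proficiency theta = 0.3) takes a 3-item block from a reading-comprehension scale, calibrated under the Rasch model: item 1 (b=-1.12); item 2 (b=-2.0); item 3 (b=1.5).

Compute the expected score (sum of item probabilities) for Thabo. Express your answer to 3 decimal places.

P(theta) = 1 / (1 + exp(−(theta − b)))
P_1 = 1/(1+e^{-1.4200}) = 0.8053
P_2 = 1/(1+e^{-2.3000}) = 0.9089
P_3 = 1/(1+e^{1.2000}) = 0.2315
E[score] = 0.8053 + 0.9089 + 0.2315 = 1.9457

1.946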